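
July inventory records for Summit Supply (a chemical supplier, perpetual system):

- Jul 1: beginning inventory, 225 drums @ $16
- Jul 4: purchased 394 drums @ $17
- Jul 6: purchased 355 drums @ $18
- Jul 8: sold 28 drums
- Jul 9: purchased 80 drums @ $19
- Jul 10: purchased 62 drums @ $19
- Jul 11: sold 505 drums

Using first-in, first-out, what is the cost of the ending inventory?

Ending inventory = $10,550

Jul 8, 28 sold [FIFO — oldest first]: 28 @ $16 = $448
Jul 11, 505 sold [FIFO — oldest first]: 197 @ $16 + 308 @ $17 = $8,388
Total COGS = $448 + $8,388 = $8,836
Ending inventory: 86 @ $17 + 355 @ $18 + 80 @ $19 + 62 @ $19 = $10,550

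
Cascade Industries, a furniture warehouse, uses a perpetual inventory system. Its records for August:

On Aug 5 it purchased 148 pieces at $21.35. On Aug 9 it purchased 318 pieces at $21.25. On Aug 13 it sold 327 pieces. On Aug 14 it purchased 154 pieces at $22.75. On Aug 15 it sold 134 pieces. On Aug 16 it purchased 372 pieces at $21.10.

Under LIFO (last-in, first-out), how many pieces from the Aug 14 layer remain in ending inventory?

Aug 13, 327 sold [LIFO — newest first]: 318 @ $21.25 + 9 @ $21.35 = $6,949.65
Aug 15, 134 sold [LIFO — newest first]: 134 @ $22.75 = $3,048.50
Total COGS = $6,949.65 + $3,048.50 = $9,998.15
Ending inventory: 139 @ $21.35 + 20 @ $22.75 + 372 @ $21.10 = $11,271.85

20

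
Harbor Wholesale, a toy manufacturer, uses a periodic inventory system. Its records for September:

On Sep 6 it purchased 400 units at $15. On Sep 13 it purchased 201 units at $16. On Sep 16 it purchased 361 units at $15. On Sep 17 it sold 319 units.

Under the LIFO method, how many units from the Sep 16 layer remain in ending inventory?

42

Sep 17, 319 sold [LIFO — newest first]: 319 @ $15 = $4,785
Ending inventory: 400 @ $15 + 201 @ $16 + 42 @ $15 = $9,846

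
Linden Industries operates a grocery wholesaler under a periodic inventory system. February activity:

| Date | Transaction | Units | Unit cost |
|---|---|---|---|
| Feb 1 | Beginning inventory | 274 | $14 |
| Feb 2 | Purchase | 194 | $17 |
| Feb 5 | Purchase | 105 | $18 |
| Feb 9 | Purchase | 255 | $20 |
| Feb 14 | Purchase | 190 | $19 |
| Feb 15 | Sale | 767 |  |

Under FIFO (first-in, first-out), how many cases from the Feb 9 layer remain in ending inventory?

Feb 15, 767 sold [FIFO — oldest first]: 274 @ $14 + 194 @ $17 + 105 @ $18 + 194 @ $20 = $12,904
Ending inventory: 61 @ $20 + 190 @ $19 = $4,830
Check: goods available $17,734 = COGS $12,904 + ending $4,830

61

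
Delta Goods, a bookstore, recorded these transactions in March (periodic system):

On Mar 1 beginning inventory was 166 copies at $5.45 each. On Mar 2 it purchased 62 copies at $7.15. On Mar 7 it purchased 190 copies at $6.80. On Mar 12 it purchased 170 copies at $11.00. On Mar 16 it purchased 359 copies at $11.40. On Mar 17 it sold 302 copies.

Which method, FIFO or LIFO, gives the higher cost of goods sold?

FIFO COGS: 166 @ $5.45 + 62 @ $7.15 + 74 @ $6.80 = $1,851.20
LIFO COGS: 302 @ $11.40 = $3,442.80

LIFO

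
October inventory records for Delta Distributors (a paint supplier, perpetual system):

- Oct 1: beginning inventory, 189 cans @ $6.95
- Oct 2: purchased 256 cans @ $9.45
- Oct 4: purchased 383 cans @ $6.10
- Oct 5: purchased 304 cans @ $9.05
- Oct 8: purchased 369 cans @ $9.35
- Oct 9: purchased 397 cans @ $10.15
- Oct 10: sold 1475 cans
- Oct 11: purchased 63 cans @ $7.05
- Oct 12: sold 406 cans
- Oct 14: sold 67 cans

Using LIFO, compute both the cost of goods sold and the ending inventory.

Oct 10, 1475 sold [LIFO — newest first]: 397 @ $10.15 + 369 @ $9.35 + 304 @ $9.05 + 383 @ $6.10 + 22 @ $9.45 = $12,775.10
Oct 12, 406 sold [LIFO — newest first]: 63 @ $7.05 + 234 @ $9.45 + 109 @ $6.95 = $3,413.00
Oct 14, 67 sold [LIFO — newest first]: 67 @ $6.95 = $465.65
Total COGS = $12,775.10 + $3,413.00 + $465.65 = $16,653.75
Ending inventory: 13 @ $6.95 = $90.35

COGS = $16,653.75; ending inventory = $90.35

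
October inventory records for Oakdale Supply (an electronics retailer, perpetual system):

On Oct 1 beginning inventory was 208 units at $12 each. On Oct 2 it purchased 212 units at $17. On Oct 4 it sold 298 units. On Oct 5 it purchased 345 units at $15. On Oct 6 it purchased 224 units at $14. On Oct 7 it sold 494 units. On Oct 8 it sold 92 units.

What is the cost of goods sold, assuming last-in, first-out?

Oct 4, 298 sold [LIFO — newest first]: 212 @ $17 + 86 @ $12 = $4,636
Oct 7, 494 sold [LIFO — newest first]: 224 @ $14 + 270 @ $15 = $7,186
Oct 8, 92 sold [LIFO — newest first]: 75 @ $15 + 17 @ $12 = $1,329
Total COGS = $4,636 + $7,186 + $1,329 = $13,151
Ending inventory: 105 @ $12 = $1,260
Check: goods available $14,411 = COGS $13,151 + ending $1,260

COGS = $13,151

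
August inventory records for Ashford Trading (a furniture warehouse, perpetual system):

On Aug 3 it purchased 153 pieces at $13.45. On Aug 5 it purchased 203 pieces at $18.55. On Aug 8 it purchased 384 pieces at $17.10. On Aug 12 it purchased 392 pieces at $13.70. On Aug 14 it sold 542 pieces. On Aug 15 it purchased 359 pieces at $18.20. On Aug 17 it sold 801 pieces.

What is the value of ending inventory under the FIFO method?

Ending inventory = $2,693.60

Aug 14, 542 sold [FIFO — oldest first]: 153 @ $13.45 + 203 @ $18.55 + 186 @ $17.10 = $9,004.10
Aug 17, 801 sold [FIFO — oldest first]: 198 @ $17.10 + 392 @ $13.70 + 211 @ $18.20 = $12,596.40
Total COGS = $9,004.10 + $12,596.40 = $21,600.50
Ending inventory: 148 @ $18.20 = $2,693.60
Check: goods available $24,294.10 = COGS $21,600.50 + ending $2,693.60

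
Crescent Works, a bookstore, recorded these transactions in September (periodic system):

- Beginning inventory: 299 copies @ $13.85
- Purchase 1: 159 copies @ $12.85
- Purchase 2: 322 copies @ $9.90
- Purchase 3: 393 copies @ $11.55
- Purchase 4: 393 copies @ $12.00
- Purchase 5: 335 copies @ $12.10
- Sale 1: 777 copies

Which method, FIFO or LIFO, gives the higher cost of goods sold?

FIFO

FIFO COGS: 299 @ $13.85 + 159 @ $12.85 + 319 @ $9.90 = $9,342.40
LIFO COGS: 335 @ $12.10 + 393 @ $12.00 + 49 @ $11.55 = $9,335.45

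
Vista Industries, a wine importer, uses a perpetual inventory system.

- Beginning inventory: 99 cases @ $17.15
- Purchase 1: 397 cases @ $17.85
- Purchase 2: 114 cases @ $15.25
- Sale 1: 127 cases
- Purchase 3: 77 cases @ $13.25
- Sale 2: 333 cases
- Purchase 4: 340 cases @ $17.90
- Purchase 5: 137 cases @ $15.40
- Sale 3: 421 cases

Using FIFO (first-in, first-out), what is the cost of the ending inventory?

Ending inventory = $4,723.20

Sale 1 (127) [FIFO — oldest first]: 99 @ $17.15 + 28 @ $17.85 = $2,197.65
Sale 2 (333) [FIFO — oldest first]: 333 @ $17.85 = $5,944.05
Sale 3 (421) [FIFO — oldest first]: 36 @ $17.85 + 114 @ $15.25 + 77 @ $13.25 + 194 @ $17.90 = $6,873.95
Total COGS = $2,197.65 + $5,944.05 + $6,873.95 = $15,015.65
Ending inventory: 146 @ $17.90 + 137 @ $15.40 = $4,723.20
Check: goods available $19,738.85 = COGS $15,015.65 + ending $4,723.20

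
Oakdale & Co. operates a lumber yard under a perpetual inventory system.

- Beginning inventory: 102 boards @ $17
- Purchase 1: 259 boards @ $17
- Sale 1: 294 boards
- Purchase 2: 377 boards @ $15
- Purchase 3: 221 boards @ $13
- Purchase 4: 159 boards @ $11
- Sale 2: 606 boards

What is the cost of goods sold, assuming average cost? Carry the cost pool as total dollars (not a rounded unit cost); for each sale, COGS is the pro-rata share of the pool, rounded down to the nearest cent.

COGS = $13,393.74

After Beginning: 102 on hand, pool $1,734.00 (≈ $17.0000 each)
After Purchase 1: 361 on hand, pool $6,137.00 (≈ $17.0000 each)
Sale 1, sell 294: 294/361 × $6,137.00 → $4,998.00
After Purchase 2: 444 on hand, pool $6,794.00 (≈ $15.3018 each)
After Purchase 3: 665 on hand, pool $9,667.00 (≈ $14.5368 each)
After Purchase 4: 824 on hand, pool $11,416.00 (≈ $13.8544 each)
Sale 2, sell 606: 606/824 × $11,416.00 → $8,395.74
Total COGS = $4,998.00 + $8,395.74 = $13,393.74
Ending inventory (cost pool remaining) = $3,020.26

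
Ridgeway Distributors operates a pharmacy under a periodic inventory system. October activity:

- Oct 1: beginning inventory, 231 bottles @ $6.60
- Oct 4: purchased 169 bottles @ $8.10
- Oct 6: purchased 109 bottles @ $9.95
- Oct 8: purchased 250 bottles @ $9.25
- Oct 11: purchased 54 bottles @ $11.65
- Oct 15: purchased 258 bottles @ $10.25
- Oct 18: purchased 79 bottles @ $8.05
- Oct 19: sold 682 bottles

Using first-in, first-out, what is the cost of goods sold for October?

Oct 19, 682 sold [FIFO — oldest first]: 231 @ $6.60 + 169 @ $8.10 + 109 @ $9.95 + 173 @ $9.25 = $5,578.30
Ending inventory: 77 @ $9.25 + 54 @ $11.65 + 258 @ $10.25 + 79 @ $8.05 = $4,621.80

COGS = $5,578.30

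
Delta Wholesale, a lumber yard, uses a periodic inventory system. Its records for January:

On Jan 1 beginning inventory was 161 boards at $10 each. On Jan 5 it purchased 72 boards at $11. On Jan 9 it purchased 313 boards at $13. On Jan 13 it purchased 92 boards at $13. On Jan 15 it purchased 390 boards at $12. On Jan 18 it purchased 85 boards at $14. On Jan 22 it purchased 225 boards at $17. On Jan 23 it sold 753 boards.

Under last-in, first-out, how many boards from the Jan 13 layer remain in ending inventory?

Jan 23, 753 sold [LIFO — newest first]: 225 @ $17 + 85 @ $14 + 390 @ $12 + 53 @ $13 = $10,384
Ending inventory: 161 @ $10 + 72 @ $11 + 313 @ $13 + 39 @ $13 = $6,978

39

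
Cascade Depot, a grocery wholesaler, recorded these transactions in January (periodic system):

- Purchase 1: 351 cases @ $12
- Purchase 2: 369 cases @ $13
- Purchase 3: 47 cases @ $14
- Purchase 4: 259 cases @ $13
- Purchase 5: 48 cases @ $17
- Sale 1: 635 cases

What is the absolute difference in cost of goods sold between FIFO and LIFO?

FIFO COGS: 351 @ $12 + 284 @ $13 = $7,904
LIFO COGS: 48 @ $17 + 259 @ $13 + 47 @ $14 + 281 @ $13 = $8,494
Difference = |$7,904 − $8,494| = $590

$590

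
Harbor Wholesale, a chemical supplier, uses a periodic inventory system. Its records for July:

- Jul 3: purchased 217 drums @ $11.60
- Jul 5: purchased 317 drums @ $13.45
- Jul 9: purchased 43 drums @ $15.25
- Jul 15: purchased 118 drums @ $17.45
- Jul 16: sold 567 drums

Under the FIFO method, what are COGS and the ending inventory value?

COGS = $7,284.10; ending inventory = $2,211.60

Jul 16, 567 sold [FIFO — oldest first]: 217 @ $11.60 + 317 @ $13.45 + 33 @ $15.25 = $7,284.10
Ending inventory: 10 @ $15.25 + 118 @ $17.45 = $2,211.60
Check: goods available $9,495.70 = COGS $7,284.10 + ending $2,211.60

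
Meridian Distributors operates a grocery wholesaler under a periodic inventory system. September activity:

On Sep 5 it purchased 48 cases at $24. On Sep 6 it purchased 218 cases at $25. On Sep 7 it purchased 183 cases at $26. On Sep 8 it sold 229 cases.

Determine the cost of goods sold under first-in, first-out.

COGS = $5,677

Sep 8, 229 sold [FIFO — oldest first]: 48 @ $24 + 181 @ $25 = $5,677
Ending inventory: 37 @ $25 + 183 @ $26 = $5,683
Check: goods available $11,360 = COGS $5,677 + ending $5,683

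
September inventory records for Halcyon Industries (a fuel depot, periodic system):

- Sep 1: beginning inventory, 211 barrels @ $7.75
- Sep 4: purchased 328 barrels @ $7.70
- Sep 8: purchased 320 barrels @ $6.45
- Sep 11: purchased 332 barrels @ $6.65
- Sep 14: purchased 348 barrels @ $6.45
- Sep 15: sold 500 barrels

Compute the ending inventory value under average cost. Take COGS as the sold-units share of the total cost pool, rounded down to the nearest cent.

Ending inventory = $7,208.36

Sep 15, sell 500: 500/1539 × $10,677.25 → $3,468.89
Ending inventory (cost pool remaining) = $7,208.36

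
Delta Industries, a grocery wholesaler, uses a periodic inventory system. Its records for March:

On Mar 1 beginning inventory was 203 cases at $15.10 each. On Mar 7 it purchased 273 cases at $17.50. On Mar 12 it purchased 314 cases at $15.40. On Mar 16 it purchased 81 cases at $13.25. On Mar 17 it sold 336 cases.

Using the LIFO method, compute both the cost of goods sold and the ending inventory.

COGS = $5,000.25; ending inventory = $8,751.40

Mar 17, 336 sold [LIFO — newest first]: 81 @ $13.25 + 255 @ $15.40 = $5,000.25
Ending inventory: 203 @ $15.10 + 273 @ $17.50 + 59 @ $15.40 = $8,751.40
Check: goods available $13,751.65 = COGS $5,000.25 + ending $8,751.40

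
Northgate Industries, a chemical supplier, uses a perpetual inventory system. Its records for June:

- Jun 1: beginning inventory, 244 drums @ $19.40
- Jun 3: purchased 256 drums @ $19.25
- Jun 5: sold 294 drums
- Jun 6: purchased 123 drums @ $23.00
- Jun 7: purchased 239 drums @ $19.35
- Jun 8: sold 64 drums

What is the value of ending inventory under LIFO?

Jun 5, 294 sold [LIFO — newest first]: 256 @ $19.25 + 38 @ $19.40 = $5,665.20
Jun 8, 64 sold [LIFO — newest first]: 64 @ $19.35 = $1,238.40
Total COGS = $5,665.20 + $1,238.40 = $6,903.60
Ending inventory: 206 @ $19.40 + 123 @ $23.00 + 175 @ $19.35 = $10,211.65

Ending inventory = $10,211.65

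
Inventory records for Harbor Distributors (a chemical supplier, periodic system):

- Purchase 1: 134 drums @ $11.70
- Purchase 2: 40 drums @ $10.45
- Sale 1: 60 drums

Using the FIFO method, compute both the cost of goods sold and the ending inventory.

Sale 1 (60) [FIFO — oldest first]: 60 @ $11.70 = $702.00
Ending inventory: 74 @ $11.70 + 40 @ $10.45 = $1,283.80
Check: goods available $1,985.80 = COGS $702.00 + ending $1,283.80

COGS = $702.00; ending inventory = $1,283.80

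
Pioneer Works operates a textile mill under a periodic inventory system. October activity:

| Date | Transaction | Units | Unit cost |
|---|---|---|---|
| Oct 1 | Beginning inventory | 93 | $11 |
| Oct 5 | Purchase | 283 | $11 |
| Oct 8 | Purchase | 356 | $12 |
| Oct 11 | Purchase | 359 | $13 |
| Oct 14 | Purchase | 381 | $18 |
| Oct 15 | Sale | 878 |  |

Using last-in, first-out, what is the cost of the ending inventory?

Ending inventory = $6,752

Oct 15, 878 sold [LIFO — newest first]: 381 @ $18 + 359 @ $13 + 138 @ $12 = $13,181
Ending inventory: 93 @ $11 + 283 @ $11 + 218 @ $12 = $6,752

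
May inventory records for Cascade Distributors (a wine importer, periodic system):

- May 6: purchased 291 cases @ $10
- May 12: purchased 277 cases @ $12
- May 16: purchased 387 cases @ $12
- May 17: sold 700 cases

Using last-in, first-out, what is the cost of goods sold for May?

COGS = $8,328

May 17, 700 sold [LIFO — newest first]: 387 @ $12 + 277 @ $12 + 36 @ $10 = $8,328
Ending inventory: 255 @ $10 = $2,550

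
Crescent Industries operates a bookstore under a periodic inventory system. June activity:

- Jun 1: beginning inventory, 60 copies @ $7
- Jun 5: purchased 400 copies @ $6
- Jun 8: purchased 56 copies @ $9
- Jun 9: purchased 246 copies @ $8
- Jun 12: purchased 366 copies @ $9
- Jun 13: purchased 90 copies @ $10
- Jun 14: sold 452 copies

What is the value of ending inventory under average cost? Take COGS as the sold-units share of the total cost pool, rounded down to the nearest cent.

Ending inventory = $5,965.75

Jun 14, sell 452: 452/1218 × $9,486.00 → $3,520.25
Ending inventory (cost pool remaining) = $5,965.75
Check: goods available $9,486.00 = COGS $3,520.25 + ending $5,965.75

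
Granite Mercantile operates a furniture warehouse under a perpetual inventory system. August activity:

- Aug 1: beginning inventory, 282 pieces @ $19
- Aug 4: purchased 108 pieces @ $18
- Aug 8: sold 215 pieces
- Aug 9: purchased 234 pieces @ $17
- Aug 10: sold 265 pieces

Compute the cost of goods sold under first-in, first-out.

COGS = $8,832

Aug 8, 215 sold [FIFO — oldest first]: 215 @ $19 = $4,085
Aug 10, 265 sold [FIFO — oldest first]: 67 @ $19 + 108 @ $18 + 90 @ $17 = $4,747
Total COGS = $4,085 + $4,747 = $8,832
Ending inventory: 144 @ $17 = $2,448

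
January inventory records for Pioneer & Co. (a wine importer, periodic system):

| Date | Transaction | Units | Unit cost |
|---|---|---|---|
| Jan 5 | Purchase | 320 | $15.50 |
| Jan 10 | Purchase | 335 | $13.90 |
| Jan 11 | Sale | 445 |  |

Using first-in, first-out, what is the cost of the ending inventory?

Ending inventory = $2,919.00

Jan 11, 445 sold [FIFO — oldest first]: 320 @ $15.50 + 125 @ $13.90 = $6,697.50
Ending inventory: 210 @ $13.90 = $2,919.00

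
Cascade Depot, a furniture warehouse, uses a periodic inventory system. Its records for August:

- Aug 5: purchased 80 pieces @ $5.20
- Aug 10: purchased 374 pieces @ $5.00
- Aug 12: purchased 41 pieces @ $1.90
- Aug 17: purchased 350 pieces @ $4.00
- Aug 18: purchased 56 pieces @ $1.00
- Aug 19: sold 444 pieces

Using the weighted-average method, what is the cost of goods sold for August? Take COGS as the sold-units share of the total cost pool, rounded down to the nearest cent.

COGS = $1,882.39

Aug 19, sell 444: 444/901 × $3,819.90 → $1,882.39
Ending inventory (cost pool remaining) = $1,937.51
Check: goods available $3,819.90 = COGS $1,882.39 + ending $1,937.51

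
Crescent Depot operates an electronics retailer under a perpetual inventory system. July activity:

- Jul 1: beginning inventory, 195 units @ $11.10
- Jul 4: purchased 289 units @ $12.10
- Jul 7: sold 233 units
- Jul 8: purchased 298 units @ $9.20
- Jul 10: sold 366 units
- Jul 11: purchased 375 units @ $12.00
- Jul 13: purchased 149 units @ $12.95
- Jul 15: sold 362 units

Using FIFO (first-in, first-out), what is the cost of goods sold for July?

COGS = $10,551.00

Jul 7, 233 sold [FIFO — oldest first]: 195 @ $11.10 + 38 @ $12.10 = $2,624.30
Jul 10, 366 sold [FIFO — oldest first]: 251 @ $12.10 + 115 @ $9.20 = $4,095.10
Jul 15, 362 sold [FIFO — oldest first]: 183 @ $9.20 + 179 @ $12.00 = $3,831.60
Total COGS = $2,624.30 + $4,095.10 + $3,831.60 = $10,551.00
Ending inventory: 196 @ $12.00 + 149 @ $12.95 = $4,281.55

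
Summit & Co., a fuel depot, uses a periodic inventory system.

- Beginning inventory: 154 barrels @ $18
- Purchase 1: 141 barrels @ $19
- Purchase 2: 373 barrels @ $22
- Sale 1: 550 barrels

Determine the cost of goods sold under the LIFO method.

COGS = $11,533

Sale 1 (550) [LIFO — newest first]: 373 @ $22 + 141 @ $19 + 36 @ $18 = $11,533
Ending inventory: 118 @ $18 = $2,124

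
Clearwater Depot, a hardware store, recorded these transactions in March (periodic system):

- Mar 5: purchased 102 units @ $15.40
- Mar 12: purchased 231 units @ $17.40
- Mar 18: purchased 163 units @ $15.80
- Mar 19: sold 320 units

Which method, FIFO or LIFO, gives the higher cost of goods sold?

FIFO COGS: 102 @ $15.40 + 218 @ $17.40 = $5,364.00
LIFO COGS: 163 @ $15.80 + 157 @ $17.40 = $5,307.20

FIFO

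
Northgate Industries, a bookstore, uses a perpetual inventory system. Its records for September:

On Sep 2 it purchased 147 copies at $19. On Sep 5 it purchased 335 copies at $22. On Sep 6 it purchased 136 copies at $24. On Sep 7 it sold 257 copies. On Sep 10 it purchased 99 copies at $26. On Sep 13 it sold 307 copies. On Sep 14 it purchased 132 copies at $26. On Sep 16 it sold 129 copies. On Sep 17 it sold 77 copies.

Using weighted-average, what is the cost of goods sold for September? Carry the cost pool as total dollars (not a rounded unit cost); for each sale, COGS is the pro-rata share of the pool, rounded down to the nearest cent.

After Sep 2: 147 on hand, pool $2,793.00 (≈ $19.0000 each)
After Sep 5: 482 on hand, pool $10,163.00 (≈ $21.0851 each)
After Sep 6: 618 on hand, pool $13,427.00 (≈ $21.7265 each)
Sep 7, sell 257: 257/618 × $13,427.00 → $5,583.72
After Sep 10: 460 on hand, pool $10,417.28 (≈ $22.6463 each)
Sep 13, sell 307: 307/460 × $10,417.28 → $6,952.40
After Sep 14: 285 on hand, pool $6,896.88 (≈ $24.1996 each)
Sep 16, sell 129: 129/285 × $6,896.88 → $3,121.74
Sep 17, sell 77: 77/156 × $3,775.14 → $1,863.37
Total COGS = $5,583.72 + $6,952.40 + $3,121.74 + $1,863.37 = $17,521.23
Ending inventory (cost pool remaining) = $1,911.77

COGS = $17,521.23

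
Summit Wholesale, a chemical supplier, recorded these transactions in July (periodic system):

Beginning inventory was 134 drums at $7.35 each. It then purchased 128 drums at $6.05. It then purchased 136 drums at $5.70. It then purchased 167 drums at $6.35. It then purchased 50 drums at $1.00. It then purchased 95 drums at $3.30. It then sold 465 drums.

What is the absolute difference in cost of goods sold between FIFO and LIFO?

$657.95

FIFO COGS: 134 @ $7.35 + 128 @ $6.05 + 136 @ $5.70 + 67 @ $6.35 = $2,959.95
LIFO COGS: 95 @ $3.30 + 50 @ $1.00 + 167 @ $6.35 + 136 @ $5.70 + 17 @ $6.05 = $2,302.00
Difference = |$2,959.95 − $2,302.00| = $657.95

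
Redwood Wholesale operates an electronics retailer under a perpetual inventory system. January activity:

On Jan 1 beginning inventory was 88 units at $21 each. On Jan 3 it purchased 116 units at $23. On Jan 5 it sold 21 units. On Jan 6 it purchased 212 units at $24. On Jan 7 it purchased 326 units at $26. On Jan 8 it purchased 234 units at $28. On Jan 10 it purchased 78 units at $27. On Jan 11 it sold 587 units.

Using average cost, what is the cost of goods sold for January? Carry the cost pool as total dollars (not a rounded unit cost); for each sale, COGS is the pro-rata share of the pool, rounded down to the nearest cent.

After Jan 1: 88 on hand, pool $1,848.00 (≈ $21.0000 each)
After Jan 3: 204 on hand, pool $4,516.00 (≈ $22.1373 each)
Jan 5, sell 21: 21/204 × $4,516.00 → $464.88
After Jan 6: 395 on hand, pool $9,139.12 (≈ $23.1370 each)
After Jan 7: 721 on hand, pool $17,615.12 (≈ $24.4315 each)
After Jan 8: 955 on hand, pool $24,167.12 (≈ $25.3059 each)
After Jan 10: 1033 on hand, pool $26,273.12 (≈ $25.4338 each)
Jan 11, sell 587: 587/1033 × $26,273.12 → $14,929.64
Total COGS = $464.88 + $14,929.64 = $15,394.52
Ending inventory (cost pool remaining) = $11,343.48
Check: goods available $26,738.00 = COGS $15,394.52 + ending $11,343.48

COGS = $15,394.52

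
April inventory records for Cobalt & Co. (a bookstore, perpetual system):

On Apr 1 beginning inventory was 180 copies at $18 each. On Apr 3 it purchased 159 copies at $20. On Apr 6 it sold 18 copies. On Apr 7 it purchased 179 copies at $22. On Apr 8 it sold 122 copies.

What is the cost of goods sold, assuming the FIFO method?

Apr 6, 18 sold [FIFO — oldest first]: 18 @ $18 = $324
Apr 8, 122 sold [FIFO — oldest first]: 122 @ $18 = $2,196
Total COGS = $324 + $2,196 = $2,520
Ending inventory: 40 @ $18 + 159 @ $20 + 179 @ $22 = $7,838

COGS = $2,520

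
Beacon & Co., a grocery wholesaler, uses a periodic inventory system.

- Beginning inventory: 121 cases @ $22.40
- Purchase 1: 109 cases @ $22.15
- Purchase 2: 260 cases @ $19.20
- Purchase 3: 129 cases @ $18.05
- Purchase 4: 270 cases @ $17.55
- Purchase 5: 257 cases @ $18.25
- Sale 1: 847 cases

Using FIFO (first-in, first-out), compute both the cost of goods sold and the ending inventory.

Sale 1 (847) [FIFO — oldest first]: 121 @ $22.40 + 109 @ $22.15 + 260 @ $19.20 + 129 @ $18.05 + 228 @ $17.55 = $16,446.60
Ending inventory: 42 @ $17.55 + 257 @ $18.25 = $5,427.35
Check: goods available $21,873.95 = COGS $16,446.60 + ending $5,427.35

COGS = $16,446.60; ending inventory = $5,427.35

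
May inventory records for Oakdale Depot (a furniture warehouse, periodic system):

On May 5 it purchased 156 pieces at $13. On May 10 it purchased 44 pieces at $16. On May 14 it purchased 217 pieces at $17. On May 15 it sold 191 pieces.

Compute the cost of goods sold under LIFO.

May 15, 191 sold [LIFO — newest first]: 191 @ $17 = $3,247
Ending inventory: 156 @ $13 + 44 @ $16 + 26 @ $17 = $3,174

COGS = $3,247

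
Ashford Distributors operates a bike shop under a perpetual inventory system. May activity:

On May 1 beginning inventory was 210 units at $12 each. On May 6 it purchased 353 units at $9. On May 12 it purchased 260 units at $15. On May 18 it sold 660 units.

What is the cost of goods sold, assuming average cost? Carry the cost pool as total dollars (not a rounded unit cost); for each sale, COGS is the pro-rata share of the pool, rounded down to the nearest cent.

After May 1: 210 on hand, pool $2,520.00 (≈ $12.0000 each)
After May 6: 563 on hand, pool $5,697.00 (≈ $10.1190 each)
After May 12: 823 on hand, pool $9,597.00 (≈ $11.6610 each)
May 18, sell 660: 660/823 × $9,597.00 → $7,696.25
Ending inventory (cost pool remaining) = $1,900.75
Check: goods available $9,597.00 = COGS $7,696.25 + ending $1,900.75

COGS = $7,696.25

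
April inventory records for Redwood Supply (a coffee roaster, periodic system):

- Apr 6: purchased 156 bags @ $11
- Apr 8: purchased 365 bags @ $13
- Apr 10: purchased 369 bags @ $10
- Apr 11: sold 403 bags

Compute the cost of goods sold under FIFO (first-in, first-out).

COGS = $4,927

Apr 11, 403 sold [FIFO — oldest first]: 156 @ $11 + 247 @ $13 = $4,927
Ending inventory: 118 @ $13 + 369 @ $10 = $5,224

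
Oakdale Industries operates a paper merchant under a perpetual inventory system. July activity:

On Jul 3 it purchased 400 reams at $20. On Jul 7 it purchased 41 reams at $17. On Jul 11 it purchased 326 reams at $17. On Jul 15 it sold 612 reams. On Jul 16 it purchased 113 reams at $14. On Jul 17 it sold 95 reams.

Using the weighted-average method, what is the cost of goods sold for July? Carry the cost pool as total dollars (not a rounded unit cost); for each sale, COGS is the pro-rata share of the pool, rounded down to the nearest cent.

After Jul 3: 400 on hand, pool $8,000.00 (≈ $20.0000 each)
After Jul 7: 441 on hand, pool $8,697.00 (≈ $19.7211 each)
After Jul 11: 767 on hand, pool $14,239.00 (≈ $18.5645 each)
Jul 15, sell 612: 612/767 × $14,239.00 → $11,361.49
After Jul 16: 268 on hand, pool $4,459.51 (≈ $16.6400 each)
Jul 17, sell 95: 95/268 × $4,459.51 → $1,580.79
Total COGS = $11,361.49 + $1,580.79 = $12,942.28
Ending inventory (cost pool remaining) = $2,878.72

COGS = $12,942.28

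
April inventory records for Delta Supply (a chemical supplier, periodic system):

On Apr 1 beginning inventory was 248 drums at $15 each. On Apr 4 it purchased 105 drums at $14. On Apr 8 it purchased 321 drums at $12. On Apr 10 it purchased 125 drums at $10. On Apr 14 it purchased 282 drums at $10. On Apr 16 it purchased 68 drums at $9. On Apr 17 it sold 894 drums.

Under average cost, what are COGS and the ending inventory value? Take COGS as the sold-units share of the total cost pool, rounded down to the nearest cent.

COGS = $10,678.20; ending inventory = $3,045.80

Apr 17, sell 894: 894/1149 × $13,724.00 → $10,678.20
Ending inventory (cost pool remaining) = $3,045.80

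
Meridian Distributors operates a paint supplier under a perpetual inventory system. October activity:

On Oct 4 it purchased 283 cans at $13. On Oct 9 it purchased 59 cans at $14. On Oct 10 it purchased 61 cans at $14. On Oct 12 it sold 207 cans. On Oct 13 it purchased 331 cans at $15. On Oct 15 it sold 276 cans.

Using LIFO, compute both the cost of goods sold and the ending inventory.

COGS = $6,951; ending inventory = $3,373

Oct 12, 207 sold [LIFO — newest first]: 61 @ $14 + 59 @ $14 + 87 @ $13 = $2,811
Oct 15, 276 sold [LIFO — newest first]: 276 @ $15 = $4,140
Total COGS = $2,811 + $4,140 = $6,951
Ending inventory: 196 @ $13 + 55 @ $15 = $3,373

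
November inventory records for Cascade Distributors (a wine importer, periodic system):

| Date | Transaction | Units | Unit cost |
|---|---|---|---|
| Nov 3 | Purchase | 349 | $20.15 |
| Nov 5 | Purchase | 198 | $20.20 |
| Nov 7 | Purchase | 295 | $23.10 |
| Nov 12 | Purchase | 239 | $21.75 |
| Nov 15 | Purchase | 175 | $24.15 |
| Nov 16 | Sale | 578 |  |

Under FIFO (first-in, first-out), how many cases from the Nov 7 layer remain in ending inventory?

Nov 16, 578 sold [FIFO — oldest first]: 349 @ $20.15 + 198 @ $20.20 + 31 @ $23.10 = $11,748.05
Ending inventory: 264 @ $23.10 + 239 @ $21.75 + 175 @ $24.15 = $15,522.90
Check: goods available $27,270.95 = COGS $11,748.05 + ending $15,522.90

264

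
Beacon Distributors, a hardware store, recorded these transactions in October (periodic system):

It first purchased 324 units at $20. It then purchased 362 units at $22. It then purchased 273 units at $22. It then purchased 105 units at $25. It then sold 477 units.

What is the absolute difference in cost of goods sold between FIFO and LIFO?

FIFO COGS: 324 @ $20 + 153 @ $22 = $9,846
LIFO COGS: 105 @ $25 + 273 @ $22 + 99 @ $22 = $10,809
Difference = |$9,846 − $10,809| = $963

$963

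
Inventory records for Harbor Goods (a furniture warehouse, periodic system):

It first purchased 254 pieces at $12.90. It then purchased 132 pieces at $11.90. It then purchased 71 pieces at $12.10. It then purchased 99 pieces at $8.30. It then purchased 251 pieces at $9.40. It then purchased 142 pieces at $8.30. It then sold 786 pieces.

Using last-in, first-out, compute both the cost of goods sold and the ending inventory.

COGS = $7,963.50; ending inventory = $2,102.70

Sale 1 (786) [LIFO — newest first]: 142 @ $8.30 + 251 @ $9.40 + 99 @ $8.30 + 71 @ $12.10 + 132 @ $11.90 + 91 @ $12.90 = $7,963.50
Ending inventory: 163 @ $12.90 = $2,102.70
Check: goods available $10,066.20 = COGS $7,963.50 + ending $2,102.70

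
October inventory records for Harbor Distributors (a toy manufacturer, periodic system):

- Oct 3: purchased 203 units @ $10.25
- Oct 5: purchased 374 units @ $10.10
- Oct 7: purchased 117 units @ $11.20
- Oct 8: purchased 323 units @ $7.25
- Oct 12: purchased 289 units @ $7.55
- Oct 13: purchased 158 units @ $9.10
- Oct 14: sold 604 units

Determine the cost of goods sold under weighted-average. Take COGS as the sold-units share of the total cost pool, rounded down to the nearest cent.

COGS = $5,417.04

Oct 14, sell 604: 604/1464 × $13,130.05 → $5,417.04
Ending inventory (cost pool remaining) = $7,713.01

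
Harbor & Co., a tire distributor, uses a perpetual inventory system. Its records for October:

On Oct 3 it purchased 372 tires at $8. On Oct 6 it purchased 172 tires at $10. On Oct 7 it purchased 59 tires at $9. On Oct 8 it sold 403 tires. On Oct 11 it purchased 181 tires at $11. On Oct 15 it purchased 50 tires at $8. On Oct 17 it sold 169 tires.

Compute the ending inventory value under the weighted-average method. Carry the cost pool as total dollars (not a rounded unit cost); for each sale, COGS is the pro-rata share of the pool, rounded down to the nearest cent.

After Oct 3: 372 on hand, pool $2,976.00 (≈ $8.0000 each)
After Oct 6: 544 on hand, pool $4,696.00 (≈ $8.6324 each)
After Oct 7: 603 on hand, pool $5,227.00 (≈ $8.6683 each)
Oct 8, sell 403: 403/603 × $5,227.00 → $3,493.33
After Oct 11: 381 on hand, pool $3,724.67 (≈ $9.7760 each)
After Oct 15: 431 on hand, pool $4,124.67 (≈ $9.5700 each)
Oct 17, sell 169: 169/431 × $4,124.67 → $1,617.33
Total COGS = $3,493.33 + $1,617.33 = $5,110.66
Ending inventory (cost pool remaining) = $2,507.34
Check: goods available $7,618.00 = COGS $5,110.66 + ending $2,507.34

Ending inventory = $2,507.34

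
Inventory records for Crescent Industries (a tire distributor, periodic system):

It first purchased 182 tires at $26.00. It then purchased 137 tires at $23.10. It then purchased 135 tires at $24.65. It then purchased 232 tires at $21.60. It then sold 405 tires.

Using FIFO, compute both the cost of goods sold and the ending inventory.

COGS = $10,016.60; ending inventory = $6,219.05

Sale 1 (405) [FIFO — oldest first]: 182 @ $26.00 + 137 @ $23.10 + 86 @ $24.65 = $10,016.60
Ending inventory: 49 @ $24.65 + 232 @ $21.60 = $6,219.05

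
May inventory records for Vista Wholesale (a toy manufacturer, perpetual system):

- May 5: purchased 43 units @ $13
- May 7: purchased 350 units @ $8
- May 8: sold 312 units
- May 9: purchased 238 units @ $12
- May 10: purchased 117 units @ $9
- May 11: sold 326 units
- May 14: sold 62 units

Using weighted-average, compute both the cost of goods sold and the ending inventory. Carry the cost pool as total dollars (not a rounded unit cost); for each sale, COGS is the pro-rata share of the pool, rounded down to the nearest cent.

COGS = $6,761.42; ending inventory = $506.58

After May 5: 43 on hand, pool $559.00 (≈ $13.0000 each)
After May 7: 393 on hand, pool $3,359.00 (≈ $8.5471 each)
May 8, sell 312: 312/393 × $3,359.00 → $2,666.68
After May 9: 319 on hand, pool $3,548.32 (≈ $11.1233 each)
After May 10: 436 on hand, pool $4,601.32 (≈ $10.5535 each)
May 11, sell 326: 326/436 × $4,601.32 → $3,440.43
May 14, sell 62: 62/110 × $1,160.89 → $654.31
Total COGS = $2,666.68 + $3,440.43 + $654.31 = $6,761.42
Ending inventory (cost pool remaining) = $506.58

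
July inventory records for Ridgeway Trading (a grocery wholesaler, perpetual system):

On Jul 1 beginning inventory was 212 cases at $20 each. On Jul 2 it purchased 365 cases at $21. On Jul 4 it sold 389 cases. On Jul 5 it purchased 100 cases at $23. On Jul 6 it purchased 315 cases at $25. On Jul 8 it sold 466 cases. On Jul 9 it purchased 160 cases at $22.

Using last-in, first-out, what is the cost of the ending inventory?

Jul 4, 389 sold [LIFO — newest first]: 365 @ $21 + 24 @ $20 = $8,145
Jul 8, 466 sold [LIFO — newest first]: 315 @ $25 + 100 @ $23 + 51 @ $20 = $11,195
Total COGS = $8,145 + $11,195 = $19,340
Ending inventory: 137 @ $20 + 160 @ $22 = $6,260

Ending inventory = $6,260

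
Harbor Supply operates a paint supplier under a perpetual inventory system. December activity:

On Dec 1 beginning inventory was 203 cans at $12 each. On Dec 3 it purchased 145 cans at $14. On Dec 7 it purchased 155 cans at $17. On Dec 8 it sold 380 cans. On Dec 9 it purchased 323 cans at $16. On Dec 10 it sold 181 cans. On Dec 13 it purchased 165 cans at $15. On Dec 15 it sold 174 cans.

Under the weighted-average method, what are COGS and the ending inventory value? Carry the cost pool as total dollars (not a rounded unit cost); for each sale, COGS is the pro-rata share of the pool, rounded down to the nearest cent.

COGS = $10,828.14; ending inventory = $3,915.86

After Dec 1: 203 on hand, pool $2,436.00 (≈ $12.0000 each)
After Dec 3: 348 on hand, pool $4,466.00 (≈ $12.8333 each)
After Dec 7: 503 on hand, pool $7,101.00 (≈ $14.1173 each)
Dec 8, sell 380: 380/503 × $7,101.00 → $5,364.57
After Dec 9: 446 on hand, pool $6,904.43 (≈ $15.4808 each)
Dec 10, sell 181: 181/446 × $6,904.43 → $2,802.02
After Dec 13: 430 on hand, pool $6,577.41 (≈ $15.2963 each)
Dec 15, sell 174: 174/430 × $6,577.41 → $2,661.55
Total COGS = $5,364.57 + $2,802.02 + $2,661.55 = $10,828.14
Ending inventory (cost pool remaining) = $3,915.86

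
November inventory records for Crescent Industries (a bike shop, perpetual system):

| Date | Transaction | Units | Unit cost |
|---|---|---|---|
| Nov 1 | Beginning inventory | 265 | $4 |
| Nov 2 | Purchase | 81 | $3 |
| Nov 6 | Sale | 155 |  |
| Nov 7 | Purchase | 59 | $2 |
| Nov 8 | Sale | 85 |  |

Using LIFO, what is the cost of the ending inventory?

Ending inventory = $660

Nov 6, 155 sold [LIFO — newest first]: 81 @ $3 + 74 @ $4 = $539
Nov 8, 85 sold [LIFO — newest first]: 59 @ $2 + 26 @ $4 = $222
Total COGS = $539 + $222 = $761
Ending inventory: 165 @ $4 = $660
Check: goods available $1,421 = COGS $761 + ending $660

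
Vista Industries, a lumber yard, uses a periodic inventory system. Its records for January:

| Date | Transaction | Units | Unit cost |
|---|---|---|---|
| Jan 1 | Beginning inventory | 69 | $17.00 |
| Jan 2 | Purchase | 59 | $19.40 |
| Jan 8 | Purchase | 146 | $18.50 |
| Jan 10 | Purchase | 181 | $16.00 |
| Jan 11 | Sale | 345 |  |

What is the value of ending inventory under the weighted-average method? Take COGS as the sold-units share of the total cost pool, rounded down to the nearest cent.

Jan 11, sell 345: 345/455 × $7,914.60 → $6,001.18
Ending inventory (cost pool remaining) = $1,913.42
Check: goods available $7,914.60 = COGS $6,001.18 + ending $1,913.42

Ending inventory = $1,913.42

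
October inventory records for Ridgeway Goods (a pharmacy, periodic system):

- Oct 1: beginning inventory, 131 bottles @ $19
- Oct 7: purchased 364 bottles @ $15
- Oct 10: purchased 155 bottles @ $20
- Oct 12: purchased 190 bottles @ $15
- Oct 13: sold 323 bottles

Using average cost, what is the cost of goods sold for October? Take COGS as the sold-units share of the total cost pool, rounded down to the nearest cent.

Oct 13, sell 323: 323/840 × $13,899.00 → $5,344.49
Ending inventory (cost pool remaining) = $8,554.51

COGS = $5,344.49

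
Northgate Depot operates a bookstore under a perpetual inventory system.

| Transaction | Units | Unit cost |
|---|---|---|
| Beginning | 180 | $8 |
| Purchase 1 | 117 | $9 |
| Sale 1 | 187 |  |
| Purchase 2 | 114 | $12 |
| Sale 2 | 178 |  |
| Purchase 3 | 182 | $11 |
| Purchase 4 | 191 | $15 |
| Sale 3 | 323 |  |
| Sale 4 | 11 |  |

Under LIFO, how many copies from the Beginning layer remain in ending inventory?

Sale 1 (187) [LIFO — newest first]: 117 @ $9 + 70 @ $8 = $1,613
Sale 2 (178) [LIFO — newest first]: 114 @ $12 + 64 @ $8 = $1,880
Sale 3 (323) [LIFO — newest first]: 191 @ $15 + 132 @ $11 = $4,317
Sale 4 (11) [LIFO — newest first]: 11 @ $11 = $121
Total COGS = $1,613 + $1,880 + $4,317 + $121 = $7,931
Ending inventory: 46 @ $8 + 39 @ $11 = $797

46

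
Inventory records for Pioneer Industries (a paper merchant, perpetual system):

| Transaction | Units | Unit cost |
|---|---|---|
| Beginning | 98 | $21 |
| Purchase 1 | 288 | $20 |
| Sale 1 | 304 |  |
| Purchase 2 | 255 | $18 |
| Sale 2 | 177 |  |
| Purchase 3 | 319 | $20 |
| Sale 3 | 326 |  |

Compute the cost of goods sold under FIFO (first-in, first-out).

COGS = $15,728

Sale 1 (304) [FIFO — oldest first]: 98 @ $21 + 206 @ $20 = $6,178
Sale 2 (177) [FIFO — oldest first]: 82 @ $20 + 95 @ $18 = $3,350
Sale 3 (326) [FIFO — oldest first]: 160 @ $18 + 166 @ $20 = $6,200
Total COGS = $6,178 + $3,350 + $6,200 = $15,728
Ending inventory: 153 @ $20 = $3,060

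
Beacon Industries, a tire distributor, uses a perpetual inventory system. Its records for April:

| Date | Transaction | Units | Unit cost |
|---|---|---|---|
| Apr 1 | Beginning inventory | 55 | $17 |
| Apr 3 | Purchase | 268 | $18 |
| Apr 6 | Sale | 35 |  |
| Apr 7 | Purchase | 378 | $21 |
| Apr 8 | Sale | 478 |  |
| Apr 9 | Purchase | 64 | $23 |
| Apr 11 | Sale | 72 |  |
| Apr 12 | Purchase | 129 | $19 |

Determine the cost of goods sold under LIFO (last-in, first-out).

Apr 6, 35 sold [LIFO — newest first]: 35 @ $18 = $630
Apr 8, 478 sold [LIFO — newest first]: 378 @ $21 + 100 @ $18 = $9,738
Apr 11, 72 sold [LIFO — newest first]: 64 @ $23 + 8 @ $18 = $1,616
Total COGS = $630 + $9,738 + $1,616 = $11,984
Ending inventory: 55 @ $17 + 125 @ $18 + 129 @ $19 = $5,636
Check: goods available $17,620 = COGS $11,984 + ending $5,636

COGS = $11,984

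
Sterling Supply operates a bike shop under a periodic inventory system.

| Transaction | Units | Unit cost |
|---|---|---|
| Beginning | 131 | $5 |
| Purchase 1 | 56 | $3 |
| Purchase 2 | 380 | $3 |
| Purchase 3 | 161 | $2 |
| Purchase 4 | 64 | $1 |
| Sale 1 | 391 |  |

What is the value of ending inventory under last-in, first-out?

Ending inventory = $1,465

Sale 1 (391) [LIFO — newest first]: 64 @ $1 + 161 @ $2 + 166 @ $3 = $884
Ending inventory: 131 @ $5 + 56 @ $3 + 214 @ $3 = $1,465
Check: goods available $2,349 = COGS $884 + ending $1,465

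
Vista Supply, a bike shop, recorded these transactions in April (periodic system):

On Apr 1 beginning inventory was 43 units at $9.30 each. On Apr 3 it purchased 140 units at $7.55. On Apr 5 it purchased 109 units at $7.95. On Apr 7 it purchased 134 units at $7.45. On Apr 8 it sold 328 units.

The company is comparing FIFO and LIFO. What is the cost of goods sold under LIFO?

COGS = $2,506.60

FIFO COGS: 43 @ $9.30 + 140 @ $7.55 + 109 @ $7.95 + 36 @ $7.45 = $2,591.65
LIFO COGS: 134 @ $7.45 + 109 @ $7.95 + 85 @ $7.55 = $2,506.60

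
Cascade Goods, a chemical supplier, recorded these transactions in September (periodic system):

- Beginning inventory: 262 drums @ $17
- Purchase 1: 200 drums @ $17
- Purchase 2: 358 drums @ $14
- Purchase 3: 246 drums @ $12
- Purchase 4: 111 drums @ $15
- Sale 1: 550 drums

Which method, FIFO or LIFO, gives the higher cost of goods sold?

FIFO

FIFO COGS: 262 @ $17 + 200 @ $17 + 88 @ $14 = $9,086
LIFO COGS: 111 @ $15 + 246 @ $12 + 193 @ $14 = $7,319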